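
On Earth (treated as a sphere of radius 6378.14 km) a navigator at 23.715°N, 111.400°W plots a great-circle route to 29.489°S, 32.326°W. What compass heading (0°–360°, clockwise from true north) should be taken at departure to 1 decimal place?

With φ₁ = 0.4139, φ₂ = -0.5147, Δλ = 1.3801 rad, the forward-azimuth formula gives
θ = atan2( sin Δλ cos φ₂ , cos φ₁ sin φ₂ − sin φ₁ cos φ₂ cos Δλ ) = atan2(0.8547, -0.5170) = 121.17°.
So the initial bearing is 121.2°.

121.2°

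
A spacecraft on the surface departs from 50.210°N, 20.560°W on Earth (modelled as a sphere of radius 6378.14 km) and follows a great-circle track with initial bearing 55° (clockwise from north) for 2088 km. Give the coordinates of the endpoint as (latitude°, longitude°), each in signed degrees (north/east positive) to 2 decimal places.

57.74°, 9.01°

Angular distance δ = d/R = 2088/6378.14 = 0.32737 rad; initial bearing θ = 0.9599 rad.
sin φ₂ = sin φ₁ cos δ + cos φ₁ sin δ cos θ = (0.7684)(0.9469) + (0.6400)(0.3216)(0.5736) = 0.8456, so φ₂ = 57.74°.
Δλ = atan2(sin θ sin δ cos φ₁, cos δ − sin φ₁ sin φ₂) = atan2(0.1686, 0.2971) = 29.568°.
λ₂ = -20.560° + 29.568° = 9.01°.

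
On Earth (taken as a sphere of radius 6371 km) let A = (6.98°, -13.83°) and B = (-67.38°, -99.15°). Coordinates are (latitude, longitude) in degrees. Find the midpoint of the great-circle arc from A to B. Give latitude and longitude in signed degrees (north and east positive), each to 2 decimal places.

-36.25°, -34.35°

Central angle δ = 1.6519 rad. Interpolating on the sphere with fraction f = 0.5:
P = [sin((1−f)δ)·A + sin(fδ)·B] / sin δ = 0.7376·A + 0.7376·B in Cartesian coordinates,
giving P = (0.6658, -0.4551, -0.5912), i.e. latitude -36.25°, longitude -34.35°.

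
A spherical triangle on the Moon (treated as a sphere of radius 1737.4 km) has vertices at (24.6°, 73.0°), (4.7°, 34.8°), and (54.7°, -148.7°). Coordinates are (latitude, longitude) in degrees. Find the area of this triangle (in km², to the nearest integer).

2284285 km²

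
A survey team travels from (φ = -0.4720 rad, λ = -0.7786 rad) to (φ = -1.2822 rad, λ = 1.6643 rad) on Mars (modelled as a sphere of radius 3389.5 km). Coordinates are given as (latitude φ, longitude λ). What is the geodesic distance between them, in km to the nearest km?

4497 km

In radians: φ₁ = -0.4720, φ₂ = -1.2822, Δλ = 139.968° = 2.4429 rad.
cos c = sin φ₁ sin φ₂ + cos φ₁ cos φ₂ cos Δλ = (-0.4547)(-0.9586) + (0.8907)(0.2846)(-0.7657) = 0.24177,
so c = arccos(0.24177) = 1.32660 rad.
Distance = R·c = 3389.5 × 1.3266 ≈ 4497 km.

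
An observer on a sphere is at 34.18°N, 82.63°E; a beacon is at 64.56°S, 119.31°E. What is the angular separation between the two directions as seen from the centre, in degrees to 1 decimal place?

102.8°

With latitudes φ₁ = 34.180°, φ₂ = -64.560° and longitude difference Δλ = 36.680°:
Haversine: a = sin²(Δφ/2) + cos φ₁ cos φ₂ sin²(Δλ/2) = 0.5760 + (0.8273)(0.4296)(0.0990) = 0.61116.
Central angle c = 2·arcsin(√a) = 1.79499 rad.
So the angular separation is 102.8°.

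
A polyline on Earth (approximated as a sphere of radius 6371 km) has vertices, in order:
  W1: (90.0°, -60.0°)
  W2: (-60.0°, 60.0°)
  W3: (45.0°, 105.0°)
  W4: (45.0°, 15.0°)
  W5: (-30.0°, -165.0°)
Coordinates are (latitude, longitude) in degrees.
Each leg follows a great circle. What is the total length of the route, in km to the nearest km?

Leg W1→W2: central angle 2.6180 rad, distance 16679.2 km.
Leg W2→W3: central angle 1.9416 rad, distance 12370.0 km.
Leg W3→W4: central angle 1.0472 rad, distance 6671.7 km.
Leg W4→W5: central angle 2.8798 rad, distance 18347.2 km.
Total: 16679.2 + 12370.0 + 6671.7 + 18347.2 ≈ 54068 km.

54068 km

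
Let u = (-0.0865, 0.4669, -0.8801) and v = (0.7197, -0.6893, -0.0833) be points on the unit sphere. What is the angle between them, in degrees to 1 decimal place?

108.1°

u·v = -0.3108; |u| = 1.0000, |v| = 1.0000.
cos θ = (u·v)/(|u||v|) = -0.3108, so θ = 108.1°.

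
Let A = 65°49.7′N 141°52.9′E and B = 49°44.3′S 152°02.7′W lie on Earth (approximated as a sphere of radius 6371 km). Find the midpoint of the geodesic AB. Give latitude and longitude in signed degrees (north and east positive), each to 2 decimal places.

9.47°, -176.78°

The central angle between A and B is δ = 2.2005 rad.
With f = 0.5, the slerp weights are sin((1−f)δ)/sin δ = 1.1028 and sin(fδ)/sin δ = 1.1028.
Weighted sum of the unit vectors: (1.1028)·(-0.3221,0.2528,0.9123) + (1.1028)·(-0.5709,-0.3030,-0.7631) = (-0.9848, -0.0554, 0.1646).
Converting back: φ = atan2(z, √(x²+y²)) = 9.47°, λ = atan2(y, x) = -176.78°.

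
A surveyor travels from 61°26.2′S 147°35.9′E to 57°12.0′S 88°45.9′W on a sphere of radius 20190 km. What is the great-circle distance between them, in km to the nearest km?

18853 km

With latitudes φ₁ = -61.437°, φ₂ = -57.200° and longitude difference Δλ = 123.637°:
cos c = sin φ₁ sin φ₂ + cos φ₁ cos φ₂ cos Δλ = (-0.8783)(-0.8406) + (0.4781)(0.5417)(-0.5539) = 0.59479,
so c = arccos(0.59479) = 0.93379 rad.
Distance = R·c = 20190 × 0.9338 ≈ 18853 km.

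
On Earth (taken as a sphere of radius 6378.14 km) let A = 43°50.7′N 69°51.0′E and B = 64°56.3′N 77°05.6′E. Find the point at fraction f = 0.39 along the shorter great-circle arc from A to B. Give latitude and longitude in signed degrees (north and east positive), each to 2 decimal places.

Central angle δ = 0.3749 rad. Interpolating on the sphere with fraction f = 0.39:
P = [sin((1−f)δ)·A + sin(fδ)·B] / sin δ = 0.6191·A + 0.3979·B in Cartesian coordinates,
giving P = (0.1915, 0.5834, 0.7893), i.e. latitude 52.12°, longitude 71.83°.

52.12°, 71.83°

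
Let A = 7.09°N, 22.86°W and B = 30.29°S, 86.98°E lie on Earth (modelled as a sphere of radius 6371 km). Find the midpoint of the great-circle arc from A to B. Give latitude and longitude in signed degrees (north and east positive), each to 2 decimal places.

The central angle between A and B is δ = 1.9317 rad.
With f = 0.5, the slerp weights are sin((1−f)δ)/sin δ = 0.8791 and sin(fδ)/sin δ = 0.8791.
Weighted sum of the unit vectors: (0.8791)·(0.9144,-0.3855,0.1234) + (0.8791)·(0.0455,0.8623,-0.5044) = (0.8439, 0.4192, -0.3349).
Converting back: φ = atan2(z, √(x²+y²)) = -19.57°, λ = atan2(y, x) = 26.41°.

-19.57°, 26.41°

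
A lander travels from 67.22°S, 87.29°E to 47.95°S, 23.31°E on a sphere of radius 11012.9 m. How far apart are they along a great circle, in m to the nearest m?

7116 m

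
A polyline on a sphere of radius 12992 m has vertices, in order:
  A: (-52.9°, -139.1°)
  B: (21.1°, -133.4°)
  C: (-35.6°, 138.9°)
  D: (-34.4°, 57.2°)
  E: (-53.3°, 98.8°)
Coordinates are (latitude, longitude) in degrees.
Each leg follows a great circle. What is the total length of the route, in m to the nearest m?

62137 m

Leg A→B: central angle 1.2944 rad, distance 16817.3 m.
Leg B→C: central angle 1.7509 rad, distance 22747.5 m.
Leg C→D: central angle 1.1310 rad, distance 14694.3 m.
Leg D→E: central angle 0.6064 rad, distance 7878.0 m.
Total: 16817.3 + 22747.5 + 14694.3 + 7878.0 ≈ 62137 m.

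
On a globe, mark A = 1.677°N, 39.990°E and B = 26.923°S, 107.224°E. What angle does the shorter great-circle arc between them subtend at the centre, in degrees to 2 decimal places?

70.63°

In radians: φ₁ = 0.0293, φ₂ = -0.4699, Δλ = 67.234° = 1.1735 rad.
cos c = sin φ₁ sin φ₂ + cos φ₁ cos φ₂ cos Δλ = (0.0293)(-0.4528) + (0.9996)(0.8916)(0.3870) = 0.33163,
so c = arccos(0.33163) = 1.23277 rad.
So the angular separation is 70.63°.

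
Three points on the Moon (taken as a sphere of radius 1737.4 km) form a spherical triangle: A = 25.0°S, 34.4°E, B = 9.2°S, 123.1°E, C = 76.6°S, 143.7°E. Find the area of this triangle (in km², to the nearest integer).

Side lengths (central angles): a = 1.1921, b = 1.2221, c = 1.4828 rad; semiperimeter s = 1.9485.
By l'Huilier's theorem, tan(E/4) = √[tan(s/2) tan((s−a)/2) tan((s−b)/2) tan((s−c)/2)], giving spherical excess E = 0.9029 rad.
Area = E·R² = 0.9029 × (1737.4)² ≈ 2725583 km².

2725583 km²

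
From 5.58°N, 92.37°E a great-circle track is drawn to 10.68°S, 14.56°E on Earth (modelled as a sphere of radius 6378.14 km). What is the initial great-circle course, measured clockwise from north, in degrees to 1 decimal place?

Δλ = -77.810° = -1.3580 rad.
y = sin Δλ · cos φ₂ = (-0.9775)(0.9827) = -0.9605
x = cos φ₁ sin φ₂ − sin φ₁ cos φ₂ cos Δλ = (0.9953)(-0.1853) − (0.0972)(0.9827)(0.2112) = -0.2046
θ = atan2(y, x) = -102.03°; adding 360° gives 258.0°.

258.0°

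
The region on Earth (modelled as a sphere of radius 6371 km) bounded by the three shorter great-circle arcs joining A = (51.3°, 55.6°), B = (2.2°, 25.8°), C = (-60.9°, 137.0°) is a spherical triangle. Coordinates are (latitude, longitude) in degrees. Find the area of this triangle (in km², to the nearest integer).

Side lengths (central angles): a = 1.7816, b = 2.2607, c = 0.9617 rad; semiperimeter s = 2.5020.
By l'Huilier's theorem, tan(E/4) = √[tan(s/2) tan((s−a)/2) tan((s−b)/2) tan((s−c)/2)], giving spherical excess E = 1.4025 rad.
Area = E·R² = 1.4025 × (6371)² ≈ 56925889 km².

56925889 km²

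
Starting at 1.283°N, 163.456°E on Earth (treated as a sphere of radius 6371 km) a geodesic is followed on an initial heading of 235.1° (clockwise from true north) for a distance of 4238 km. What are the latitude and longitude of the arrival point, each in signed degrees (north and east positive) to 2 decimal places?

Angular distance δ = d/R = 4238/6371 = 0.66520 rad; initial bearing θ = 4.1033 rad.
sin φ₂ = sin φ₁ cos δ + cos φ₁ sin δ cos θ = (0.0224)(0.7868) + (0.9997)(0.6172)(-0.5721) = -0.3354, so φ₂ = -19.60°.
Δλ = atan2(sin θ sin δ cos φ₁, cos δ − sin φ₁ sin φ₂) = atan2(-0.5061, 0.7943) = -32.503°.
λ₂ = 163.456° − 32.503° = 130.95°.

-19.60°, 130.95°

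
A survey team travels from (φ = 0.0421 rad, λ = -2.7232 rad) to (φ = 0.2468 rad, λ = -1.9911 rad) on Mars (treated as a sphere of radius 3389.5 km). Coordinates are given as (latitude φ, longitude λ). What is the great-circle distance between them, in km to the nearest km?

With latitudes φ₁ = 2.412°, φ₂ = 14.141° and longitude difference Δλ = 41.946°:
cos c = sin φ₁ sin φ₂ + cos φ₁ cos φ₂ cos Δλ = (0.0421)(0.2443) + (0.9991)(0.9697)(0.7438) = 0.73088,
so c = arccos(0.73088) = 0.75119 rad.
Distance = R·c = 3389.5 × 0.7512 ≈ 2546 km.

2546 km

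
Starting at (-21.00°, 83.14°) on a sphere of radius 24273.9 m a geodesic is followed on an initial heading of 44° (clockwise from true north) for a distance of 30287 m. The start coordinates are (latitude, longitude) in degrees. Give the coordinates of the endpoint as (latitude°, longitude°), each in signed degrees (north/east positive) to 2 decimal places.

31.54°, 133.75°

Angular distance δ = d/R = 30287/24273.9 = 1.24772 rad; initial bearing θ = 0.7679 rad.
sin φ₂ = sin φ₁ cos δ + cos φ₁ sin δ cos θ = (-0.3584)(0.3175) + (0.9336)(0.9483)(0.7193) = 0.5230, so φ₂ = 31.54°.
Δλ = atan2(sin θ sin δ cos φ₁, cos δ − sin φ₁ sin φ₂) = atan2(0.6150, 0.5049) = 50.612°.
λ₂ = 83.140° + 50.612° = 133.75°.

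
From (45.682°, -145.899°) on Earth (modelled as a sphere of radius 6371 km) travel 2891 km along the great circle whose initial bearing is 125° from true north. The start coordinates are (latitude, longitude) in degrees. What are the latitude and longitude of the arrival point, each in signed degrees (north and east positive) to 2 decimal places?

27.87°, -121.93°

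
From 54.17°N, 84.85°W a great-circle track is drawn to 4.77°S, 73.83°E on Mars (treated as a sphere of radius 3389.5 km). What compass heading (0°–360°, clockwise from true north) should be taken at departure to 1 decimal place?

27.2°

Δλ = 158.680° = 2.7695 rad.
y = sin Δλ · cos φ₂ = (0.3636)(0.9965) = 0.3623
x = cos φ₁ sin φ₂ − sin φ₁ cos φ₂ cos Δλ = (0.5854)(-0.0832) − (0.8108)(0.9965)(-0.9316) = 0.7040
θ = atan2(y, x) = 27.23°, so the bearing is 27.2°.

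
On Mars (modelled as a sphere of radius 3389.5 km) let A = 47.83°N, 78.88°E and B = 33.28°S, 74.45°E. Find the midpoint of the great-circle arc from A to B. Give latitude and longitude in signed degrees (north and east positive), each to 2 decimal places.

Central angle δ = 1.4173 rad. Interpolating on the sphere with fraction f = 0.5:
P = [sin((1−f)δ)·A + sin(fδ)·B] / sin δ = 0.6586·A + 0.6586·B in Cartesian coordinates,
giving P = (0.2329, 0.9642, 0.1267), i.e. latitude 7.28°, longitude 76.42°.

7.28°, 76.42°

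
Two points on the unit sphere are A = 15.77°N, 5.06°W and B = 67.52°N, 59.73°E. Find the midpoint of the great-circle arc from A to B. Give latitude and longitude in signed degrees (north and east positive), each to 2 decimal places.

45.45°, 12.03°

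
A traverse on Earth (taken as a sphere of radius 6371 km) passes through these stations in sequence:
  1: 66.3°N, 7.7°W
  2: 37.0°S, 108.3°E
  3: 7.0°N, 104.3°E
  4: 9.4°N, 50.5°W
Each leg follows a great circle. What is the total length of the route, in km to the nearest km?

Leg 1→2: central angle 2.3347 rad, distance 14874.7 km.
Leg 2→3: central angle 0.7707 rad, distance 4910.3 km.
Leg 3→4: central angle 2.6182 rad, distance 16680.4 km.
Total: 14874.7 + 4910.3 + 16680.4 ≈ 36465 km.

36465 km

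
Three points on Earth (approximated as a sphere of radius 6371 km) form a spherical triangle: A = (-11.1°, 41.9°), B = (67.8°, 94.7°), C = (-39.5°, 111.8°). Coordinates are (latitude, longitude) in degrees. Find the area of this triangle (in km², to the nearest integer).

53341239 km²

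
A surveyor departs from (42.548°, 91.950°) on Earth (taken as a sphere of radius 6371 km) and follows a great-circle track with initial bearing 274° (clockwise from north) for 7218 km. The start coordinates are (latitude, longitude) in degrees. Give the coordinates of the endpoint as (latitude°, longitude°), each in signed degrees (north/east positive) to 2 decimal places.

Angular distance δ = d/R = 7218/6371 = 1.13295 rad; initial bearing θ = 4.7822 rad.
sin φ₂ = sin φ₁ cos δ + cos φ₁ sin δ cos θ = (0.6762)(0.4240) + (0.7367)(0.9057)(0.0698) = 0.3333, so φ₂ = 19.47°.
Δλ = atan2(sin θ sin δ cos φ₁, cos δ − sin φ₁ sin φ₂) = atan2(-0.6656, 0.1986) = -73.382°.
λ₂ = 91.950° − 73.382° = 18.57°.

19.47°, 18.57°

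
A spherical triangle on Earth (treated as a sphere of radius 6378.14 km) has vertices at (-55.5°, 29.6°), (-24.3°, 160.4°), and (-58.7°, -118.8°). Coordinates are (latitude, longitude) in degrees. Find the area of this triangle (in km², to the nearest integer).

Side lengths (central angles): a = 1.1293, b = 1.1000, c = 1.5690 rad; semiperimeter s = 1.8991.
By l'Huilier's theorem, tan(E/4) = √[tan(s/2) tan((s−a)/2) tan((s−b)/2) tan((s−c)/2)], giving spherical excess E = 0.7879 rad.
Area = E·R² = 0.7879 × (6378.14)² ≈ 32050430 km².

32050430 km²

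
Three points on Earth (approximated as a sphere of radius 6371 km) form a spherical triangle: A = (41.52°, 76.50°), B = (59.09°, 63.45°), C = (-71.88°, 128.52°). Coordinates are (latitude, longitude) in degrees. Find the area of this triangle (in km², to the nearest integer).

2416152 km²

Side lengths (central angles): a = 2.4160, b = 2.0791, c = 0.3380 rad; semiperimeter s = 2.4165.
By l'Huilier's theorem, tan(E/4) = √[tan(s/2) tan((s−a)/2) tan((s−b)/2) tan((s−c)/2)], giving spherical excess E = 0.0595 rad.
Area = E·R² = 0.0595 × (6371)² ≈ 2416152 km².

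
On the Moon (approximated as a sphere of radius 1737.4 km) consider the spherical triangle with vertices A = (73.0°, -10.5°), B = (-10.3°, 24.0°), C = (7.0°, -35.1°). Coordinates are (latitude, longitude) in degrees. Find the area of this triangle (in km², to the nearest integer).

2384725 km²

Side lengths (central angles): a = 1.0705, b = 1.1806, c = 1.5047 rad; semiperimeter s = 1.8779.
By l'Huilier's theorem, tan(E/4) = √[tan(s/2) tan((s−a)/2) tan((s−b)/2) tan((s−c)/2)], giving spherical excess E = 0.7900 rad.
Area = E·R² = 0.7900 × (1737.4)² ≈ 2384725 km².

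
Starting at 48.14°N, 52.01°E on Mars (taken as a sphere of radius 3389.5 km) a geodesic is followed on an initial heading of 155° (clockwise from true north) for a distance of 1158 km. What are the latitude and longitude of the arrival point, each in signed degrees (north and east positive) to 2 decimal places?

29.94°, 61.41°

Angular distance δ = d/R = 1158/3389.5 = 0.34164 rad; initial bearing θ = 2.7053 rad.
sin φ₂ = sin φ₁ cos δ + cos φ₁ sin δ cos θ = (0.7448)(0.9422) + (0.6673)(0.3350)(-0.9063) = 0.4991, so φ₂ = 29.94°.
Δλ = atan2(sin θ sin δ cos φ₁, cos δ − sin φ₁ sin φ₂) = atan2(0.0945, 0.5705) = 9.404°.
λ₂ = 52.010° + 9.404° = 61.41°.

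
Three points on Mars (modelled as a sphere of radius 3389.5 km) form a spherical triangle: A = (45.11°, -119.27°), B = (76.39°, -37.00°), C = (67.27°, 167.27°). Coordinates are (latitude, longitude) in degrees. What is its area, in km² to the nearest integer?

2665582 km²

Side lengths (central angles): a = 0.6206, b = 0.7509, c = 0.7800 rad; semiperimeter s = 1.0757.
By l'Huilier's theorem, tan(E/4) = √[tan(s/2) tan((s−a)/2) tan((s−b)/2) tan((s−c)/2)], giving spherical excess E = 0.2320 rad.
Area = E·R² = 0.2320 × (3389.5)² ≈ 2665582 km².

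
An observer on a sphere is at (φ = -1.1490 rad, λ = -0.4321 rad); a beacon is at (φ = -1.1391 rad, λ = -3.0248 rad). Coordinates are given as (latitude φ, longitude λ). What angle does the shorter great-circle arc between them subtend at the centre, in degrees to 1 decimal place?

With latitudes φ₁ = -65.833°, φ₂ = -65.266° and longitude difference Δλ = -148.551°:
Haversine: a = sin²(Δφ/2) + cos φ₁ cos φ₂ sin²(Δλ/2) = 0.0000 + (0.4094)(0.4184)(0.9266) = 0.15874.
Central angle c = 2·arcsin(√a) = 0.81959 rad.
So the angular separation is 47.0°.

47.0°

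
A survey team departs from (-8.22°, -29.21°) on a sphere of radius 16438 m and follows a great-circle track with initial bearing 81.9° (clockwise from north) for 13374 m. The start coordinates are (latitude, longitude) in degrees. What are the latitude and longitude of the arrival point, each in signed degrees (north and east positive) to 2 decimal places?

Angular distance δ = d/R = 13374/16438 = 0.81360 rad; initial bearing θ = 1.4294 rad.
sin φ₂ = sin φ₁ cos δ + cos φ₁ sin δ cos θ = (-0.1430)(0.6869) + (0.9897)(0.7268)(0.1409) = 0.0031, so φ₂ = 0.18°.
Δλ = atan2(sin θ sin δ cos φ₁, cos δ − sin φ₁ sin φ₂) = atan2(0.7121, 0.6873) = 46.015°.
λ₂ = -29.210° + 46.015° = 16.80°.

0.18°, 16.80°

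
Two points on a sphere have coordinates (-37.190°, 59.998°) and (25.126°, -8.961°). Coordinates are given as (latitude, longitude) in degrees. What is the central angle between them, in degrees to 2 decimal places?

In radians: φ₁ = -0.6491, φ₂ = 0.4385, Δλ = -68.959° = -1.2036 rad.
Haversine: a = sin²(Δφ/2) + cos φ₁ cos φ₂ sin²(Δλ/2) = 0.2677 + (0.7966)(0.9054)(0.3205) = 0.49885.
Central angle c = 2·arcsin(√a) = 1.56850 rad.
So the angular separation is 89.87°.

89.87°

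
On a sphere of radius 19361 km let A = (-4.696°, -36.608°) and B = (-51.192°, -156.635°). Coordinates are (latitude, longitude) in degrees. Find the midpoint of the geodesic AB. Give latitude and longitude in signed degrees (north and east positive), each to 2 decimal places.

-44.63°, -75.07°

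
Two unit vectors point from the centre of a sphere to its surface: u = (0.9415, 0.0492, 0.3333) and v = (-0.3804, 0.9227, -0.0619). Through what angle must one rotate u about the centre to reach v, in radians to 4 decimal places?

u·v = -0.3334; |u| = 1.0000, |v| = 1.0000.
cos θ = (u·v)/(|u||v|) = -0.3334, so θ = 1.9107 rad.

1.9107 rad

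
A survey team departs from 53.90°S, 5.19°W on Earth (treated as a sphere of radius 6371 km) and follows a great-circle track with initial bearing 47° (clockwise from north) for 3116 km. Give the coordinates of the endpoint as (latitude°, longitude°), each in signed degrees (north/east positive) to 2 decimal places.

-31.63°, 18.61°

Angular distance δ = d/R = 3116/6371 = 0.48909 rad; initial bearing θ = 0.8203 rad.
sin φ₂ = sin φ₁ cos δ + cos φ₁ sin δ cos θ = (-0.8080)(0.8828) + (0.5892)(0.4698)(0.6820) = -0.5245, so φ₂ = -31.63°.
Δλ = atan2(sin θ sin δ cos φ₁, cos δ − sin φ₁ sin φ₂) = atan2(0.2025, 0.4590) = 23.801°.
λ₂ = -5.190° + 23.801° = 18.61°.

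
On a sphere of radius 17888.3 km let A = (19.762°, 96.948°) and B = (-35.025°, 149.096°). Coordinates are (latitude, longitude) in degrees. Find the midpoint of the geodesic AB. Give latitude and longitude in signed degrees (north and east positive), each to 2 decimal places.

Central angle δ = 1.2882 rad. Interpolating on the sphere with fraction f = 0.5:
P = [sin((1−f)δ)·A + sin(fδ)·B] / sin δ = 0.6253·A + 0.6253·B in Cartesian coordinates,
giving P = (-0.5105, 0.8471, -0.1475), i.e. latitude -8.48°, longitude 121.08°.

-8.48°, 121.08°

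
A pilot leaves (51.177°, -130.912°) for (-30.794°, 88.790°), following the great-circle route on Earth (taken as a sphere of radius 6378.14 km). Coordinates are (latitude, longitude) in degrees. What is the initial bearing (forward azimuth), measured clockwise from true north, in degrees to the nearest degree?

289°

Δλ = -140.298° = -2.4487 rad.
y = sin Δλ · cos φ₂ = (-0.6388)(0.8590) = -0.5487
x = cos φ₁ sin φ₂ − sin φ₁ cos φ₂ cos Δλ = (0.6269)(-0.5120) − (0.7791)(0.8590)(-0.7694) = 0.1940
θ = atan2(y, x) = -70.53°; adding 360° gives 289°.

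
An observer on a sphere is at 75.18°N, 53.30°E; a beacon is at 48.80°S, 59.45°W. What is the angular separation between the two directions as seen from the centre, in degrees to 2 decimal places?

142.42°

In radians: φ₁ = 1.3121, φ₂ = -0.8517, Δλ = -112.750° = -1.9679 rad.
Haversine: a = sin²(Δφ/2) + cos φ₁ cos φ₂ sin²(Δλ/2) = 0.7795 + (0.2558)(0.6587)(0.6934) = 0.89627.
Central angle c = 2·arcsin(√a) = 2.48576 rad.
So the angular separation is 142.42°.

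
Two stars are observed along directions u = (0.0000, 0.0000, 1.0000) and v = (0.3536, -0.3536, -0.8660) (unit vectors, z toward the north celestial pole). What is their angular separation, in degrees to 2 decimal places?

u·v = -0.8660; |u| = 1.0000, |v| = 1.0000.
cos θ = (u·v)/(|u||v|) = -0.8660, so θ = 150.00°.

150.00°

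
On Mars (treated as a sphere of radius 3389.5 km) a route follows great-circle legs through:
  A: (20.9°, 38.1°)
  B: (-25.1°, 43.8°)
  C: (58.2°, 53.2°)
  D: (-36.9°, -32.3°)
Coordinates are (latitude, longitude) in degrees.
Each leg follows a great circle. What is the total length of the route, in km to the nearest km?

14701 km

Leg A→B: central angle 0.8087 rad, distance 2740.9 km.
Leg B→C: central angle 1.4603 rad, distance 4949.7 km.
Leg C→D: central angle 2.0683 rad, distance 7010.5 km.
Total: 2740.9 + 4949.7 + 7010.5 ≈ 14701 km.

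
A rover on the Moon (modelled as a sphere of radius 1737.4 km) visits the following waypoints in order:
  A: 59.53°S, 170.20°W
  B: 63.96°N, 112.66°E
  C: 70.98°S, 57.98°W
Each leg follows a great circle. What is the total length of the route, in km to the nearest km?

Leg A→B: central angle 2.3816 rad, distance 4137.8 km.
Leg B→C: central angle 3.0044 rad, distance 5219.8 km.
Total: 4137.8 + 5219.8 ≈ 9358 km.

9358 km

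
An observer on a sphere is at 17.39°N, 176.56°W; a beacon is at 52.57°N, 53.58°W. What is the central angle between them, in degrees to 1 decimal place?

94.5°

Let φ₁ = 0.3035 rad, φ₂ = 0.9175 rad, and Δλ = 2.1464 rad.
Haversine: a = sin²(Δφ/2) + cos φ₁ cos φ₂ sin²(Δλ/2) = 0.0913 + (0.9543)(0.6078)(0.7722) = 0.53920.
Central angle c = 2·arcsin(√a) = 1.64927 rad.
So the angular separation is 94.5°.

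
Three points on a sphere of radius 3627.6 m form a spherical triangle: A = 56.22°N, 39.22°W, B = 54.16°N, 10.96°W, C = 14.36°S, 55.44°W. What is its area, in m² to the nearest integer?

2613447 m²

Side lengths (central angles): a = 1.3657, b = 1.2545, c = 0.2818 rad; semiperimeter s = 1.4510.
By l'Huilier's theorem, tan(E/4) = √[tan(s/2) tan((s−a)/2) tan((s−b)/2) tan((s−c)/2)], giving spherical excess E = 0.1986 rad.
Area = E·R² = 0.1986 × (3627.6)² ≈ 2613447 m².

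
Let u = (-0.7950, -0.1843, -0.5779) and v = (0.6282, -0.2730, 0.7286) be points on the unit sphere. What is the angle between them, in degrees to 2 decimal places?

150.48°

u·v = -0.8702; |u| = 1.0000, |v| = 1.0000.
cos θ = (u·v)/(|u||v|) = -0.8702, so θ = 150.48°.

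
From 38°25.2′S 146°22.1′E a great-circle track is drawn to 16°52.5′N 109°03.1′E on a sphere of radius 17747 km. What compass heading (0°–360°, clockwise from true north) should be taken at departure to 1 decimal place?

320.4°

With φ₁ = -0.6706, φ₂ = 0.2945, Δλ = -0.6513 rad, the forward-azimuth formula gives
θ = atan2( sin Δλ cos φ₂ , cos φ₁ sin φ₂ − sin φ₁ cos φ₂ cos Δλ ) = atan2(-0.5801, 0.7004) = -39.64°.
Adding 360° brings this into [0°, 360°): 320.4°.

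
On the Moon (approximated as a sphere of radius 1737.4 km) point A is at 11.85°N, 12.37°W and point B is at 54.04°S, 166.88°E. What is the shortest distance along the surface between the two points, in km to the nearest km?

With latitudes φ₁ = 11.850°, φ₂ = -54.040° and longitude difference Δλ = 179.250°:
cos c = sin φ₁ sin φ₂ + cos φ₁ cos φ₂ cos Δλ = (0.2054)(-0.8094) + (0.9787)(0.5872)(-0.9999) = -0.74087,
so c = arccos(-0.74087) = 2.40516 rad.
Distance = R·c = 1737.4 × 2.4052 ≈ 4179 km.

4179 km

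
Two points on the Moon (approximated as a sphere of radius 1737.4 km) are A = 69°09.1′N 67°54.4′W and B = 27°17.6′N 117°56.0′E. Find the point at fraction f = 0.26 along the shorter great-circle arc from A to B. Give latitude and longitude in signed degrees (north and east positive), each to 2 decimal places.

The central angle between A and B is δ = 1.4567 rad.
With f = 0.26, the slerp weights are sin((1−f)δ)/sin δ = 0.8867 and sin(fδ)/sin δ = 0.3722.
Weighted sum of the unit vectors: (0.8867)·(0.1339,-0.3298,0.9345) + (0.3722)·(-0.4163,0.7851,0.4585) = (-0.0362, -0.0002, 0.9993).
Converting back: φ = atan2(z, √(x²+y²)) = 87.92°, λ = atan2(y, x) = -179.65°.

87.92°, -179.65°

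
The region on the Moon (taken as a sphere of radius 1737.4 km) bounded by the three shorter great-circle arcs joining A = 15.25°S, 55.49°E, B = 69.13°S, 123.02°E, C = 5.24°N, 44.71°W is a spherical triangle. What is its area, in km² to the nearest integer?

5059942 km²

Side lengths (central angles): a = 2.0175, b = 1.7662, c = 1.1841 rad; semiperimeter s = 2.4839.
By l'Huilier's theorem, tan(E/4) = √[tan(s/2) tan((s−a)/2) tan((s−b)/2) tan((s−c)/2)], giving spherical excess E = 1.6763 rad.
Area = E·R² = 1.6763 × (1737.4)² ≈ 5059942 km².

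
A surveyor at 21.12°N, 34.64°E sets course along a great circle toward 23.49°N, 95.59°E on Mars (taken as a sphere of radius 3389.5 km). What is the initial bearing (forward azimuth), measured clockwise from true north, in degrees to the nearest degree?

Δλ = 60.950° = 1.0638 rad.
y = sin Δλ · cos φ₂ = (0.8742)(0.9171) = 0.8018
x = cos φ₁ sin φ₂ − sin φ₁ cos φ₂ cos Δλ = (0.9328)(0.3986) − (0.3603)(0.9171)(0.4856) = 0.2114
θ = atan2(y, x) = 75.23°, so the bearing is 75°.

75°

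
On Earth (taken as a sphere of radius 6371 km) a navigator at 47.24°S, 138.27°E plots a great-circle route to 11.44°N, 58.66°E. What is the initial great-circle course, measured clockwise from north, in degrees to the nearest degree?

Δλ = -79.610° = -1.3895 rad.
y = sin Δλ · cos φ₂ = (-0.9836)(0.9801) = -0.9641
x = cos φ₁ sin φ₂ − sin φ₁ cos φ₂ cos Δλ = (0.6789)(0.1983) − (-0.7342)(0.9801)(0.1803) = 0.2644
θ = atan2(y, x) = -74.66°; adding 360° gives 285°.

285°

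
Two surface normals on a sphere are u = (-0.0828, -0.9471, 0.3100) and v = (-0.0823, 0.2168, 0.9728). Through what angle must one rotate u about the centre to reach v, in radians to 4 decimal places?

1.4676 rad

u·v = 0.1031; |u| = 1.0000, |v| = 1.0001.
cos θ = (u·v)/(|u||v|) = 0.1030, so θ = 1.4676 rad.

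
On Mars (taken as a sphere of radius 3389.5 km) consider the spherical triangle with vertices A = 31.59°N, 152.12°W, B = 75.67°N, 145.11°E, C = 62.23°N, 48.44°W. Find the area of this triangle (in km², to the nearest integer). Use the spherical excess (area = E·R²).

Side lengths (central angles): a = 0.7300, b = 1.1922, c = 0.9223 rad; semiperimeter s = 1.4222.
By l'Huilier's theorem, tan(E/4) = √[tan(s/2) tan((s−a)/2) tan((s−b)/2) tan((s−c)/2)], giving spherical excess E = 0.3817 rad.
Area = E·R² = 0.3817 × (3389.5)² ≈ 4385756 km².

4385756 km²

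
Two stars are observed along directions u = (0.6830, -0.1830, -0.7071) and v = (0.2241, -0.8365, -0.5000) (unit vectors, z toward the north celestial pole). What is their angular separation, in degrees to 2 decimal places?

48.72°

u·v = 0.6597; |u| = 1.0000, |v| = 1.0000.
cos θ = (u·v)/(|u||v|) = 0.6597, so θ = 48.72°.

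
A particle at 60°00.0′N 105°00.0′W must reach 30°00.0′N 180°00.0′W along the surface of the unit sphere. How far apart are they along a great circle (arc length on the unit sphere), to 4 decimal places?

0.9943

In radians: φ₁ = 1.0472, φ₂ = 0.5236, Δλ = -75.000° = -1.3090 rad.
Haversine: a = sin²(Δφ/2) + cos φ₁ cos φ₂ sin²(Δλ/2) = 0.0670 + (0.5000)(0.8660)(0.3706) = 0.22746.
Central angle c = 2·arcsin(√a) = 0.99431 rad.
On the unit sphere the arc length equals the central angle: 0.9943.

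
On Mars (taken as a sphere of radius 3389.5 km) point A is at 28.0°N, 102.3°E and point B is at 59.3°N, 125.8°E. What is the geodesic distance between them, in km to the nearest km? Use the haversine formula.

2083 km

Let φ₁ = 0.4887 rad, φ₂ = 1.0350 rad, and Δλ = 0.4102 rad.
Haversine: a = sin²(Δφ/2) + cos φ₁ cos φ₂ sin²(Δλ/2) = 0.0728 + (0.8829)(0.5105)(0.0415) = 0.09146.
Central angle c = 2·arcsin(√a) = 0.61448 rad.
Distance = R·c = 3389.5 × 0.6145 ≈ 2083 km.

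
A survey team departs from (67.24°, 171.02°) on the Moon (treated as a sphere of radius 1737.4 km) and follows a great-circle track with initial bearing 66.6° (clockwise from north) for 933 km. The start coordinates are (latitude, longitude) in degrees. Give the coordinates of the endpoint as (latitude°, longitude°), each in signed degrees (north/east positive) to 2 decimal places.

Angular distance δ = d/R = 933/1737.4 = 0.53701 rad; initial bearing θ = 1.1624 rad.
sin φ₂ = sin φ₁ cos δ + cos φ₁ sin δ cos θ = (0.9221)(0.8592) + (0.3869)(0.5116)(0.3971) = 0.8709, so φ₂ = 60.57°.
Δλ = atan2(sin θ sin δ cos φ₁, cos δ − sin φ₁ sin φ₂) = atan2(0.1816, 0.0561) = 72.829°.
λ₂ = 171.020° + 72.829° = 243.85° → -116.15° after wrapping to (−180°, 180°].

60.57°, -116.15°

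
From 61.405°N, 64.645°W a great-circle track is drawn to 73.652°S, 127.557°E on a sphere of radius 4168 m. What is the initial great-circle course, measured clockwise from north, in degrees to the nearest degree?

Δλ = -167.798° = -2.9286 rad.
y = sin Δλ · cos φ₂ = (-0.2114)(0.2815) = -0.0595
x = cos φ₁ sin φ₂ − sin φ₁ cos φ₂ cos Δλ = (0.4786)(-0.9596) − (0.8780)(0.2815)(-0.9774) = -0.2177
θ = atan2(y, x) = -164.72°; adding 360° gives 195°.

195°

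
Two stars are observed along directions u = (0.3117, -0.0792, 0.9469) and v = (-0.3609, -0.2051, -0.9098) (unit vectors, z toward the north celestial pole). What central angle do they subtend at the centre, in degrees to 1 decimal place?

163.3°

u·v = -0.9577; |u| = 1.0000, |v| = 1.0000.
cos θ = (u·v)/(|u||v|) = -0.9577, so θ = 163.3°.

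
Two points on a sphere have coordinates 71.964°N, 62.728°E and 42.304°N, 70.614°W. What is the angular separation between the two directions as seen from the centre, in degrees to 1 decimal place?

Let φ₁ = 1.2560 rad, φ₂ = 0.7383 rad, and Δλ = -2.3273 rad.
Haversine: a = sin²(Δφ/2) + cos φ₁ cos φ₂ sin²(Δλ/2) = 0.0655 + (0.3096)(0.7396)(0.8432) = 0.25859.
Central angle c = 2·arcsin(√a) = 1.06692 rad.
So the angular separation is 61.1°.

61.1°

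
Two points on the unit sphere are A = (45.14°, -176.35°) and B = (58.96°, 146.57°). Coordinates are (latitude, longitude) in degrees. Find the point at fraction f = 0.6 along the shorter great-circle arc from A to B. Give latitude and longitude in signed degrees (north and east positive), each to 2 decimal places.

54.86°, 164.29°

Central angle δ = 0.4567 rad. Interpolating on the sphere with fraction f = 0.6:
P = [sin((1−f)δ)·A + sin(fδ)·B] / sin δ = 0.4120·A + 0.6136·B in Cartesian coordinates,
giving P = (-0.5541, 0.1558, 0.8178), i.e. latitude 54.86°, longitude 164.29°.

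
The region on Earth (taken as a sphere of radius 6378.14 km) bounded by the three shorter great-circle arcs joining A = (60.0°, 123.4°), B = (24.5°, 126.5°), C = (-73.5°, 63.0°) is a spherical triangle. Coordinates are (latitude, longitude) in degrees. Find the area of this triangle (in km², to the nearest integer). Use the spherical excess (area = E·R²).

17929106 km²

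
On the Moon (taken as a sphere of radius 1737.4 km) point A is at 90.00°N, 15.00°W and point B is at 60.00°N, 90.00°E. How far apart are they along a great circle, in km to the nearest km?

With latitudes φ₁ = 90.000°, φ₂ = 60.000° and longitude difference Δλ = 105.000°:
cos c = sin φ₁ sin φ₂ + cos φ₁ cos φ₂ cos Δλ = (1.0000)(0.8660) + (0.0000)(0.5000)(-0.2588) = 0.86603,
so c = arccos(0.86603) = 0.52360 rad.
Distance = R·c = 1737.4 × 0.5236 ≈ 910 km.

910 km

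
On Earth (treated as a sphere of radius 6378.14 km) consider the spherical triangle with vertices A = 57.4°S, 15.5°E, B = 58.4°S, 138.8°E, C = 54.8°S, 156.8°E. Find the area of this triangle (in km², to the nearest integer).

2882890 km²

Side lengths (central angles): a = 0.1833, b = 1.1085, c = 0.9733 rad; semiperimeter s = 1.1326.
By l'Huilier's theorem, tan(E/4) = √[tan(s/2) tan((s−a)/2) tan((s−b)/2) tan((s−c)/2)], giving spherical excess E = 0.0709 rad.
Area = E·R² = 0.0709 × (6378.14)² ≈ 2882890 km².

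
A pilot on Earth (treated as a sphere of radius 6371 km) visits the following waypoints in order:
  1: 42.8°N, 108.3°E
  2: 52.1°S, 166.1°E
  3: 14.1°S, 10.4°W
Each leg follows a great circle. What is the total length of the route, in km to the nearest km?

24568 km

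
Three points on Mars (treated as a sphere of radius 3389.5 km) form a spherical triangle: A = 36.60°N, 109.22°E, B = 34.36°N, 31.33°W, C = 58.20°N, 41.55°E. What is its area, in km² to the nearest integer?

1211649 km²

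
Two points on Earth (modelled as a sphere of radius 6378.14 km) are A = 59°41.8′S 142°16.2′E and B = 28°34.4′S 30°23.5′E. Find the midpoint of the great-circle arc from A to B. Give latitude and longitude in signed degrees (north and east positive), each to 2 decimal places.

-58.13°, 64.55°

Central angle δ = 1.3204 rad. Interpolating on the sphere with fraction f = 0.5:
P = [sin((1−f)δ)·A + sin(fδ)·B] / sin δ = 0.6330·A + 0.6330·B in Cartesian coordinates,
giving P = (0.2269, 0.4767, -0.8493), i.e. latitude -58.13°, longitude 64.55°.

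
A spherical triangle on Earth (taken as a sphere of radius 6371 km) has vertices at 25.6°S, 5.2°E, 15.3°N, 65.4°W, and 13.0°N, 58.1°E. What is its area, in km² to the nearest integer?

Side lengths (central angles): a = 2.0481, b = 1.1231, c = 1.3950 rad; semiperimeter s = 2.2831.
By l'Huilier's theorem, tan(E/4) = √[tan(s/2) tan((s−a)/2) tan((s−b)/2) tan((s−c)/2)], giving spherical excess E = 1.1051 rad.
Area = E·R² = 1.1051 × (6371)² ≈ 44856122 km².

44856122 km²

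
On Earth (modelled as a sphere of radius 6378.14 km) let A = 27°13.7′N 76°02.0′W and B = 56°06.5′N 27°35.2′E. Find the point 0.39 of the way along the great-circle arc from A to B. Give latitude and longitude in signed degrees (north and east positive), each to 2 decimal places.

49.28°, -51.23°

Central angle δ = 1.3046 rad. Interpolating on the sphere with fraction f = 0.39:
P = [sin((1−f)δ)·A + sin(fδ)·B] / sin δ = 0.7405·A + 0.5049·B in Cartesian coordinates,
giving P = (0.4085, -0.5086, 0.7579), i.e. latitude 49.28°, longitude -51.23°.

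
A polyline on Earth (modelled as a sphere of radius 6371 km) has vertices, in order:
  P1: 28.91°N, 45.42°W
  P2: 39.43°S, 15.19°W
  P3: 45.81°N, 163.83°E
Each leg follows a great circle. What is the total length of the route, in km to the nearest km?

Leg P1→P2: central angle 1.2900 rad, distance 8218.4 km.
Leg P2→P3: central angle 3.0295 rad, distance 19301.2 km.
Total: 8218.4 + 19301.2 ≈ 27520 km.

27520 km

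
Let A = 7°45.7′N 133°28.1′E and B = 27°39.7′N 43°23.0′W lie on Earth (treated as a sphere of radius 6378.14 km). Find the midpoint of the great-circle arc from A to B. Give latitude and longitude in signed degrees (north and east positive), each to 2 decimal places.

78.95°, 108.91°

Central angle δ = 2.5211 rad. Interpolating on the sphere with fraction f = 0.5:
P = [sin((1−f)δ)·A + sin(fδ)·B] / sin δ = 1.6377·A + 1.6377·B in Cartesian coordinates,
giving P = (-0.0621, 0.1813, 0.9815), i.e. latitude 78.95°, longitude 108.91°.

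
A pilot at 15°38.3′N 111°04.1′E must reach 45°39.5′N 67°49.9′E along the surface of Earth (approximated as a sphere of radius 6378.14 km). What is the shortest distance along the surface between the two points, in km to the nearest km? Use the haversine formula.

With latitudes φ₁ = 15.638°, φ₂ = 45.658° and longitude difference Δλ = -43.237°:
Haversine: a = sin²(Δφ/2) + cos φ₁ cos φ₂ sin²(Δλ/2) = 0.0671 + (0.9630)(0.6989)(0.1357) = 0.15843.
Central angle c = 2·arcsin(√a) = 0.81875 rad.
Distance = R·c = 6378.14 × 0.8187 ≈ 5222 km.

5222 km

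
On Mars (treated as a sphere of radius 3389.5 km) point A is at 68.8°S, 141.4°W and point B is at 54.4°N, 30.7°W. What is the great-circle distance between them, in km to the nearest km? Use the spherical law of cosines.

8658 km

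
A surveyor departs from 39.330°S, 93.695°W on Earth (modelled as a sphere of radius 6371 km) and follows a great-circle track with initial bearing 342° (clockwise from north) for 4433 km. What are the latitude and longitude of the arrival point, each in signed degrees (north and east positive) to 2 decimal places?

Angular distance δ = d/R = 4433/6371 = 0.69581 rad; initial bearing θ = 5.9690 rad.
sin φ₂ = sin φ₁ cos δ + cos φ₁ sin δ cos θ = (-0.6338)(0.7675) + (0.7735)(0.6410)(0.9511) = -0.0149, so φ₂ = -0.85°.
Δλ = atan2(sin θ sin δ cos φ₁, cos δ − sin φ₁ sin φ₂) = atan2(-0.1532, 0.7581) = -11.426°.
λ₂ = -93.695° − 11.426° = -105.12°.

-0.85°, -105.12°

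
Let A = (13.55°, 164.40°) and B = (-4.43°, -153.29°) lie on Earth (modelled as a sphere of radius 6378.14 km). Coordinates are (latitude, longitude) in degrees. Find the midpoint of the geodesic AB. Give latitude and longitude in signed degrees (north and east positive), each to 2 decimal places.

The central angle between A and B is δ = 0.7972 rad.
With f = 0.5, the slerp weights are sin((1−f)δ)/sin δ = 0.5425 and sin(fδ)/sin δ = 0.5425.
Weighted sum of the unit vectors: (0.5425)·(-0.9364,0.2614,0.2343) + (0.5425)·(-0.8906,-0.4481,-0.0772) = (-0.9912, -0.1013, 0.0852).
Converting back: φ = atan2(z, √(x²+y²)) = 4.89°, λ = atan2(y, x) = -174.17°.

4.89°, -174.17°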